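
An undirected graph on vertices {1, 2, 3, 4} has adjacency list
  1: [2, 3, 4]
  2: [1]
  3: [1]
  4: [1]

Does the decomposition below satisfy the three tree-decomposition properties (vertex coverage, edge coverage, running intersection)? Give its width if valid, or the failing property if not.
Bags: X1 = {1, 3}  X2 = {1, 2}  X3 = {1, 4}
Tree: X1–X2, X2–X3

Yes; width 1.

Vertex coverage: the bags together contain {1, 2, 3, 4}, the full vertex set. Edge coverage: each edge of G has both endpoints in at least one bag. Running intersection: for every vertex, the bags containing it form a connected subtree. All three properties hold, so this is a valid tree decomposition of width max|bag| − 1 = 1, and hence tw(G) ≤ 1.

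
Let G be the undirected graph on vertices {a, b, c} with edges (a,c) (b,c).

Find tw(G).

A width-1 tree decomposition is:
Bags: B1 = {a, c}  B2 = {b, c}
Tree: B1–B2
Each bag holds 2 vertices, so the decomposition has width 1, which upper-bounds the treewidth. G has an edge, so its treewidth is at least 1. Therefore the treewidth is 1.

1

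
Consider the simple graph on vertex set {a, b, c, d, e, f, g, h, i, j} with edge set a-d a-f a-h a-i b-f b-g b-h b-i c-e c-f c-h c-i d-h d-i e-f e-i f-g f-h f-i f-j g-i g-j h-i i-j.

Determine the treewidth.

A width-3 tree decomposition is:
Bags: B1 = {a, d, h, i}  B2 = {a, f, h, i}  B3 = {b, f, h, i}  B4 = {c, f, h, i}  B5 = {b, f, g, i}  B6 = {c, e, f, i}  B7 = {f, g, i, j}
Tree: B1–B2, B2–B3, B2–B4, B3–B5, B4–B6, B5–B7
Each bag holds 4 vertices, so the decomposition has width 3, which upper-bounds the treewidth. For the lower bound, the 4 vertices {a, d, h, i} are pairwise adjacent, and any tree decomposition puts a clique entirely inside one bag — forcing width ≥ 3. Therefore the treewidth is 3.

3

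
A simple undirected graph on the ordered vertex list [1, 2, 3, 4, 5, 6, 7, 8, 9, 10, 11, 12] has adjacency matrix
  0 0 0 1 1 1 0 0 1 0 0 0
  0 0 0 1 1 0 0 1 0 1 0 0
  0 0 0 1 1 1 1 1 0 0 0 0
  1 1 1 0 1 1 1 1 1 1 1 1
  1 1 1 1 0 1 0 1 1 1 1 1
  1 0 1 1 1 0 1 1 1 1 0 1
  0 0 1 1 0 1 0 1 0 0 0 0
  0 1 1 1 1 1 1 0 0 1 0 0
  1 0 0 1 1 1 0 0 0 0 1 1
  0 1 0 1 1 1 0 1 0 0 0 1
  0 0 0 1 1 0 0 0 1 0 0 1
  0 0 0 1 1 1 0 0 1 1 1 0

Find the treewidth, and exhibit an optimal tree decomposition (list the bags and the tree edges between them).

Every bag has size at most 5, so the width is 5 − 1 = 4 and tw(G) ≤ 4. For the lower bound, the 5 vertices {2, 4, 5, 8, 10} are pairwise adjacent, and any tree decomposition puts a clique entirely inside one bag — forcing width ≥ 4. Therefore the treewidth is 4.

Treewidth 4.
One such decomposition:
Bags: B1 = {4, 5, 6, 8, 10}  B2 = {3, 4, 5, 6, 8}  B3 = {3, 4, 6, 7, 8}  B4 = {4, 5, 6, 10, 12}  B5 = {4, 5, 6, 9, 12}  B6 = {2, 4, 5, 8, 10}  B7 = {1, 4, 5, 6, 9}  B8 = {4, 5, 9, 11, 12}
Tree: B1–B2, B2–B3, B1–B4, B4–B5, B1–B6, B5–B7, B5–B8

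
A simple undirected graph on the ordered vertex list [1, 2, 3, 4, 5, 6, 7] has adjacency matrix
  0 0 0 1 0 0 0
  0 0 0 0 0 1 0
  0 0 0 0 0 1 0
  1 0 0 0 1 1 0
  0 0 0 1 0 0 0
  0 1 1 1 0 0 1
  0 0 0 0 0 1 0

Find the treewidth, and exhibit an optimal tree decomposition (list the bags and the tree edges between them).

Each bag holds 2 vertices, so the decomposition has width 1, which upper-bounds the treewidth. Any graph with an edge has treewidth ≥ 1, and G has the edge 4–6. Therefore the treewidth is 1.

Treewidth 1.
One such decomposition:
Bags: B1 = {4, 6}  B2 = {6, 7}  B3 = {4, 5}  B4 = {2, 6}  B5 = {3, 6}  B6 = {1, 4}
Tree: B1–B2, B1–B3, B1–B4, B4–B5, B1–B6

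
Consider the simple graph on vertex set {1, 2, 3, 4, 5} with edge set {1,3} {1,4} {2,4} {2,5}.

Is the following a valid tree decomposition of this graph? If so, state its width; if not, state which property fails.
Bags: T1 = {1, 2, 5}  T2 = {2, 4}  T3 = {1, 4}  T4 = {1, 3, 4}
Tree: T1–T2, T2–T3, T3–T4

No — bags containing vertex 1 are not connected in the tree.

A tree decomposition must satisfy three properties: every vertex lies in some bag; for every edge, both endpoints lie together in some bag; and for every vertex, the bags containing it form a connected subtree. Here bags containing vertex 1 are not connected in the tree, so the decomposition is invalid.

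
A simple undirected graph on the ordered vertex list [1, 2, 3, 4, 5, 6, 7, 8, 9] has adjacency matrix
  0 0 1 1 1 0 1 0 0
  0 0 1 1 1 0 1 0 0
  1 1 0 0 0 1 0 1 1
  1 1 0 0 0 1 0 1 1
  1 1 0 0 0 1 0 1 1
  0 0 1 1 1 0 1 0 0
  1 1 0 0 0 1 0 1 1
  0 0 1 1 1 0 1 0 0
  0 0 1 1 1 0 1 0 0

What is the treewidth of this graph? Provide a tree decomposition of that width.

Treewidth 4.
One optimal decomposition is:
Bags: B1 = {3, 4, 5, 7, 8}  B2 = {2, 3, 4, 5, 7}  B3 = {1, 3, 4, 5, 7}  B4 = {3, 4, 5, 6, 7}  B5 = {3, 4, 5, 7, 9}
Tree: B1–B2, B2–B3, B3–B4, B4–B5

The largest bag has 5 vertices, giving width 4; this decomposition certifies tw(G) ≤ 4. For the lower bound: the 5 vertex sets {3,8}, {2,7}, {1,4}, {5}, {6} are disjoint, each induces a connected subgraph, and every pair is joined by at least one edge of G. Contracting each set to a single vertex therefore yields K_{5} as a minor, and since treewidth is minor-monotone, tw(G) ≥ tw(K_{5}) = 4. Therefore the treewidth is 4.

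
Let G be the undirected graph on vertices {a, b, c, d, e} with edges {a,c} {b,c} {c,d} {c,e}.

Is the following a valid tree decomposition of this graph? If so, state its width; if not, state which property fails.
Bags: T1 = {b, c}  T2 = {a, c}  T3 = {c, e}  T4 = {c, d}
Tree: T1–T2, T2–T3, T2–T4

Yes; width 1.

Every vertex of G appears in some bag (union = {a, b, c, d, e}); every edge is covered by a bag; and for each vertex v the set of bags containing v is connected in the bag tree. The decomposition is therefore valid. The largest bag has 2 vertices, so the width is 1.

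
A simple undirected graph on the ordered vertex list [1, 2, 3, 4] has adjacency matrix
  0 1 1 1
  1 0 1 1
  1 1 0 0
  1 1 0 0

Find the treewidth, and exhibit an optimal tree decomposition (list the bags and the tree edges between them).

Treewidth 2.
One optimal decomposition is:
Bags: B1 = {1, 2, 4}  B2 = {1, 2, 3}
Tree: B1–B2

Every bag has size at most 3, so the width is 3 − 1 = 2 and tw(G) ≤ 2. On the other hand G contains the 3-clique {1, 2, 3}. A clique must lie in a single bag of any decomposition, so no decomposition can have width below 2. Therefore the treewidth is 2.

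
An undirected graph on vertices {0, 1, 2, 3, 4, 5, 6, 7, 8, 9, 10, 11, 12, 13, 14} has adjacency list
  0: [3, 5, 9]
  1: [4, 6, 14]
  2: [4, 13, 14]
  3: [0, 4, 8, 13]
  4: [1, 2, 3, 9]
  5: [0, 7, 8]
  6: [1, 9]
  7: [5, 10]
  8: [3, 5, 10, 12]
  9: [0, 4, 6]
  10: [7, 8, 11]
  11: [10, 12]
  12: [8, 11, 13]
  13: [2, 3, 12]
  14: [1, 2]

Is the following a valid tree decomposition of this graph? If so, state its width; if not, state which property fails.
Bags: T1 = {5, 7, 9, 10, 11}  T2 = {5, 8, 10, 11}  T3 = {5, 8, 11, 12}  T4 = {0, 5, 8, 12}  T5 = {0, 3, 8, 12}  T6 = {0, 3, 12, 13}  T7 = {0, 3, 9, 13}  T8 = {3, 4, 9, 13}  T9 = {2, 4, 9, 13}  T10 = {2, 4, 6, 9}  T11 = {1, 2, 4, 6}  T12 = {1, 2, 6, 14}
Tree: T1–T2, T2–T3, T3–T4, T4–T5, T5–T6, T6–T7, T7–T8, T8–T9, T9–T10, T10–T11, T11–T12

No — bags containing vertex 9 are not connected in the tree.

A tree decomposition must satisfy three properties: every vertex lies in some bag; for every edge, both endpoints lie together in some bag; and for every vertex, the bags containing it form a connected subtree. Here bags containing vertex 9 are not connected in the tree, so the decomposition is invalid.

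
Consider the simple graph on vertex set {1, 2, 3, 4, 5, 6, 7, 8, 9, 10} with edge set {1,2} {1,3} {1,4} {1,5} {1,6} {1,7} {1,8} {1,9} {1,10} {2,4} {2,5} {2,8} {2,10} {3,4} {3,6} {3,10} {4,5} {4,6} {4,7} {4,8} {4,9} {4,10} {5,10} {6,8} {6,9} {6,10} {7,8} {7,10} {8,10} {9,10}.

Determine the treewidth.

4

A width-4 tree decomposition is:
Bags: B1 = {1, 2, 4, 8, 10}  B2 = {1, 4, 6, 8, 10}  B3 = {1, 4, 7, 8, 10}  B4 = {1, 2, 4, 5, 10}  B5 = {1, 4, 6, 9, 10}  B6 = {1, 3, 4, 6, 10}
Tree: B1–B2, B1–B3, B1–B4, B2–B5, B2–B6
Every bag has size at most 5, so the width is 5 − 1 = 4 and tw(G) ≤ 4. Conversely, {1, 2, 4, 8, 10} is a clique of size 5, and the vertices of any clique must share a bag in every tree decomposition; so some bag has ≥ 5 vertices and tw(G) ≥ 4. Therefore the treewidth is 4.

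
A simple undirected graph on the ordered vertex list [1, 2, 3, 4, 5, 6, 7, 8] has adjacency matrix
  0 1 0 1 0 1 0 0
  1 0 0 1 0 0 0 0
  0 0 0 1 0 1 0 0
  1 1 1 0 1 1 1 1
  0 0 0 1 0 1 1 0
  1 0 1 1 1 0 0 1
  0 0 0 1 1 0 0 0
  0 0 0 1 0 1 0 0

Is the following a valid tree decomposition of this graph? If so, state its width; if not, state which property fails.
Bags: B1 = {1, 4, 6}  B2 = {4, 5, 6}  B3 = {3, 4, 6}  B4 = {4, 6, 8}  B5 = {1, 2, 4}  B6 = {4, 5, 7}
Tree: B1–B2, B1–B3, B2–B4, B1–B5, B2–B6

Yes; width 2.

Vertex coverage: the bags together contain {1, 2, 3, 4, 5, 6, 7, 8}, the full vertex set. Edge coverage: each edge of G has both endpoints in at least one bag. Running intersection: for every vertex, the bags containing it form a connected subtree. All three properties hold, so this is a valid tree decomposition of width max|bag| − 1 = 2, and hence tw(G) ≤ 2.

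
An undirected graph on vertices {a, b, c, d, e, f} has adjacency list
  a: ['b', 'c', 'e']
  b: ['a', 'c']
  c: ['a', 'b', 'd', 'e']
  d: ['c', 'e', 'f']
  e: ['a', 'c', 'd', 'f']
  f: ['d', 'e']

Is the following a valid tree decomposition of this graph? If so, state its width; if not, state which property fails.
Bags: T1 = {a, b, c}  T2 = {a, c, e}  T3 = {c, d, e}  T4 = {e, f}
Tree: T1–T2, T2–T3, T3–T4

No — edge (d,f) lies in no bag.

A tree decomposition must satisfy three properties: every vertex lies in some bag; for every edge, both endpoints lie together in some bag; and for every vertex, the bags containing it form a connected subtree. Here edge (d,f) lies in no bag, so the decomposition is invalid.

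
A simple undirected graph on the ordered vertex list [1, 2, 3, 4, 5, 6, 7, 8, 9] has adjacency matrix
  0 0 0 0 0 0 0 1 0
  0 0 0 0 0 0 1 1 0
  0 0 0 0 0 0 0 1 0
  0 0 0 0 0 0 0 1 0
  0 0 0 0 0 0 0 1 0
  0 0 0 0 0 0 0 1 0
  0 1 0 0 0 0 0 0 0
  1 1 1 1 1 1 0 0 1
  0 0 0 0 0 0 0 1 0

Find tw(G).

A width-1 tree decomposition is:
Bags: B1 = {2, 7}  B2 = {2, 8}  B3 = {1, 8}  B4 = {8, 9}  B5 = {6, 8}  B6 = {3, 8}  B7 = {4, 8}  B8 = {5, 8}
Tree: B1–B2, B2–B3, B2–B4, B3–B5, B4–B6, B2–B7, B4–B8
Every bag has size at most 2, so the width is 2 − 1 = 1 and tw(G) ≤ 1. G has an edge, so its treewidth is at least 1. Therefore the treewidth is 1.

1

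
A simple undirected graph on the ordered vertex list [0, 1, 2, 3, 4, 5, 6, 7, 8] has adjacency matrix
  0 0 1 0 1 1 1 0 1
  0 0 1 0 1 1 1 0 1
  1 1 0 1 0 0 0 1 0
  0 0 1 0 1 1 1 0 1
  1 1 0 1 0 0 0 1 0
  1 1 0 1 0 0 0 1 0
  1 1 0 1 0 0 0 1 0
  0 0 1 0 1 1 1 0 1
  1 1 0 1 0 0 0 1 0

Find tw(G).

4

A width-4 tree decomposition is:
Bags: B1 = {0, 1, 2, 3, 7}  B2 = {0, 1, 3, 7, 8}  B3 = {0, 1, 3, 5, 7}  B4 = {0, 1, 3, 6, 7}  B5 = {0, 1, 3, 4, 7}
Tree: B1–B2, B2–B3, B3–B4, B4–B5
The largest bag has 5 vertices, giving width 4; this decomposition certifies tw(G) ≤ 4. For the lower bound: the 5 vertex sets {2,7}, {0,8}, {3,5}, {1}, {6} are disjoint, each induces a connected subgraph, and every pair is joined by at least one edge of G. Contracting each set to a single vertex therefore yields K_{5} as a minor, and since treewidth is minor-monotone, tw(G) ≥ tw(K_{5}) = 4. The upper and lower bounds meet at 4, so that is the treewidth.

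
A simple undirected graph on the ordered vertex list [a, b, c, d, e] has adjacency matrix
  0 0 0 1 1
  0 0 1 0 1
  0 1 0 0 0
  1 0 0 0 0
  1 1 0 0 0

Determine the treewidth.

A width-1 tree decomposition is:
Bags: B1 = {b, e}  B2 = {a, e}  B3 = {b, c}  B4 = {a, d}
Tree: B1–B2, B1–B3, B2–B4
The largest bag has 2 vertices, giving width 1; this decomposition certifies tw(G) ≤ 1. Any graph with an edge has treewidth ≥ 1, and G has the edge b–e. The upper and lower bounds meet at 1, so that is the treewidth.

1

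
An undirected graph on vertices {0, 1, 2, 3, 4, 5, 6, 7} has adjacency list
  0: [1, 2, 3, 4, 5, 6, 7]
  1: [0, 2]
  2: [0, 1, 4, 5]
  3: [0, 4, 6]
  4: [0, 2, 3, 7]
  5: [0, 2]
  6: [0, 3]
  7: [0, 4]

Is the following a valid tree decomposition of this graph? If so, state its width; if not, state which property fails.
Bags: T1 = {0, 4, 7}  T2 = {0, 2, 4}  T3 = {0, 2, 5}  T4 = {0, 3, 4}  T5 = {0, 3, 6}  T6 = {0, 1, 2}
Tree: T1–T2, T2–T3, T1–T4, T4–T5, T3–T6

Checking the three conditions: (i) the bags cover all of {0, 1, 2, 3, 4, 5, 6, 7}; (ii) for each edge, some bag contains both endpoints; (iii) the bags containing any fixed vertex form a subtree. All hold, so the decomposition is valid with width 3 − 1 = 2.

Yes; width 2.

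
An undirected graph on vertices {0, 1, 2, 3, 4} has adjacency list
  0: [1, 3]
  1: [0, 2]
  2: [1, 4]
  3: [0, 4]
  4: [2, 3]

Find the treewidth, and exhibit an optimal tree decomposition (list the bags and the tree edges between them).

Treewidth 2.
Bags: B1 = {0, 1, 3}  B2 = {1, 3, 4}  B3 = {1, 2, 4}
Tree: B1–B2, B2–B3

The largest bag has 3 vertices, giving width 2; this decomposition certifies tw(G) ≤ 2. For the lower bound, G contains the cycle 1–0–3–4–2–1, so G is not a forest; only forests have treewidth ≤ 1, hence tw(G) ≥ 2. Combining the bounds, tw(G) = 2.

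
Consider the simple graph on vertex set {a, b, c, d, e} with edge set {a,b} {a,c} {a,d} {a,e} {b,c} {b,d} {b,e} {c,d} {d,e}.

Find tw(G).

A width-3 tree decomposition is:
Bags: B1 = {a, b, d, e}  B2 = {a, b, c, d}
Tree: B1–B2
Each bag holds 4 vertices, so the decomposition has width 3, which upper-bounds the treewidth. Conversely, {a, b, d, e} is a clique of size 4, and the vertices of any clique must share a bag in every tree decomposition; so some bag has ≥ 4 vertices and tw(G) ≥ 3. Therefore the treewidth is 3.

3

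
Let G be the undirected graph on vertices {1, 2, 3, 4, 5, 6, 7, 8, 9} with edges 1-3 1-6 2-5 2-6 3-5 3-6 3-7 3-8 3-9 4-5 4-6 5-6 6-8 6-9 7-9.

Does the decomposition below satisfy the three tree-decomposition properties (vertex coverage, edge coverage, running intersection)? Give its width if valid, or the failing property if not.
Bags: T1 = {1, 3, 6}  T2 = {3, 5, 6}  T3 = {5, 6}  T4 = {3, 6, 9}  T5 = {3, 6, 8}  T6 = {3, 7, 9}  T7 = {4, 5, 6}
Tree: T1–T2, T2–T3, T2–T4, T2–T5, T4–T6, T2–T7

No — vertex 2 appears in no bag.

A tree decomposition must satisfy three properties: every vertex lies in some bag; for every edge, both endpoints lie together in some bag; and for every vertex, the bags containing it form a connected subtree. Here vertex 2 appears in no bag, so the decomposition is invalid.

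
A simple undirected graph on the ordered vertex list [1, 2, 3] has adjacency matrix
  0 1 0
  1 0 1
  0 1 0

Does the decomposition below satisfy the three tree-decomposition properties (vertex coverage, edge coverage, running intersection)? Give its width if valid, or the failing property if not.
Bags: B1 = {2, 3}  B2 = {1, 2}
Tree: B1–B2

Vertex coverage: the bags together contain {1, 2, 3}, the full vertex set. Edge coverage: each edge of G has both endpoints in at least one bag. Running intersection: for every vertex, the bags containing it form a connected subtree. All three properties hold, so this is a valid tree decomposition of width max|bag| − 1 = 1, and hence tw(G) ≤ 1.

Yes; width 1.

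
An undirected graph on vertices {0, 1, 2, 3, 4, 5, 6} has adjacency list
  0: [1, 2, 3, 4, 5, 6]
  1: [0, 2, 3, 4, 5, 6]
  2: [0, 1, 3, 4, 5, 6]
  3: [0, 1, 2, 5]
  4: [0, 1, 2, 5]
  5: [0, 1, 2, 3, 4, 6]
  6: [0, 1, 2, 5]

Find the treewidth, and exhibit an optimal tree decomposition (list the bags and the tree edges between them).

Each bag holds 5 vertices, so the decomposition has width 4, which upper-bounds the treewidth. On the other hand G contains the 5-clique {0, 1, 2, 3, 5}. A clique must lie in a single bag of any decomposition, so no decomposition can have width below 4. The upper and lower bounds meet at 4, so that is the treewidth.

Treewidth 4.
One such decomposition:
Bags: B1 = {0, 1, 2, 5, 6}  B2 = {0, 1, 2, 3, 5}  B3 = {0, 1, 2, 4, 5}
Tree: B1–B2, B2–B3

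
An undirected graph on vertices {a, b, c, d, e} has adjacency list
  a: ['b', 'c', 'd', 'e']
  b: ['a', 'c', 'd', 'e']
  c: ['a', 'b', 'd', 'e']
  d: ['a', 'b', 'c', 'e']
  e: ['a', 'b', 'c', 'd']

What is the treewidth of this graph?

A width-4 tree decomposition is:
Bags: B1 = {a, b, c, d, e}
Tree: (single bag)
With just one bag of size 5, the width is 5 − 1 = 4, so tw(G) ≤ 4. On the other hand G contains the 5-clique {a, b, c, d, e}. A clique must lie in a single bag of any decomposition, so no decomposition can have width below 4. Therefore the treewidth is 4.

4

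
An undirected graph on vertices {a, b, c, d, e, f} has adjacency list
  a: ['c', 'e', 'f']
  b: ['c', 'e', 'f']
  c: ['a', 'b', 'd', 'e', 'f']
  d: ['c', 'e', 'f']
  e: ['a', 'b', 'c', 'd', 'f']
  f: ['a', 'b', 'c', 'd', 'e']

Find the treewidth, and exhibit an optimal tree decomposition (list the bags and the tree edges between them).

Treewidth 3.
Bags: B1 = {b, c, e, f}  B2 = {a, c, e, f}  B3 = {c, d, e, f}
Tree: B1–B2, B2–B3

Each bag holds 4 vertices, so the decomposition has width 3, which upper-bounds the treewidth. On the other hand G contains the 4-clique {c, d, e, f}. A clique must lie in a single bag of any decomposition, so no decomposition can have width below 3. Hence tw(G) = 3 exactly.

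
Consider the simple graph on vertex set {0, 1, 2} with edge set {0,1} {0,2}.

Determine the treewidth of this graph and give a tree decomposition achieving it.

Every bag has size at most 2, so the width is 2 − 1 = 1 and tw(G) ≤ 1. G has an edge, so its treewidth is at least 1. The upper and lower bounds meet at 1, so that is the treewidth.

Treewidth 1.
One optimal decomposition is:
Bags: B1 = {0, 1}  B2 = {0, 2}
Tree: B1–B2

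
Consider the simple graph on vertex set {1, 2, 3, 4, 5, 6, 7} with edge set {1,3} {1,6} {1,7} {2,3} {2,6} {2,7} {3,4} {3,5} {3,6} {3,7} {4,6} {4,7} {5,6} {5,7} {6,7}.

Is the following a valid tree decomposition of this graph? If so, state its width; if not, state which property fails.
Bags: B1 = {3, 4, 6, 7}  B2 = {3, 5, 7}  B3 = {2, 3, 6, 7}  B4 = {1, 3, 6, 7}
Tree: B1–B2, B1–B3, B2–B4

No — edge (6,5) lies in no bag.

A tree decomposition must satisfy three properties: every vertex lies in some bag; for every edge, both endpoints lie together in some bag; and for every vertex, the bags containing it form a connected subtree. Here edge (6,5) lies in no bag, so the decomposition is invalid.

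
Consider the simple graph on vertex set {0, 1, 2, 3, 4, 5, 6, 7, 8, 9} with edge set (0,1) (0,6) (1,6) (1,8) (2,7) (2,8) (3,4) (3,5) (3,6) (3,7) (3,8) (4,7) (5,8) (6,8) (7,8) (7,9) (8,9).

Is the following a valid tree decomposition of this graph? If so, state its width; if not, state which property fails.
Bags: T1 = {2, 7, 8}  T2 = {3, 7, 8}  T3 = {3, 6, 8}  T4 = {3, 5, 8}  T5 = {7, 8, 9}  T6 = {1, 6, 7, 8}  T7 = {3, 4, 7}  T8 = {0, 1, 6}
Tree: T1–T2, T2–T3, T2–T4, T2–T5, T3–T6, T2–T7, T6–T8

A tree decomposition must satisfy three properties: every vertex lies in some bag; for every edge, both endpoints lie together in some bag; and for every vertex, the bags containing it form a connected subtree. Here bags containing vertex 7 are not connected in the tree, so the decomposition is invalid.

No — bags containing vertex 7 are not connected in the tree.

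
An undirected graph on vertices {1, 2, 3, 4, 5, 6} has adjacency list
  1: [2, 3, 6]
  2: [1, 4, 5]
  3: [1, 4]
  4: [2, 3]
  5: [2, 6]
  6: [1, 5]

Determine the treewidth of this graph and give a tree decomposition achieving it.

Treewidth 2.
One optimal decomposition is:
Bags: B1 = {1, 5, 6}  B2 = {1, 2, 5}  B3 = {1, 2, 3}  B4 = {2, 3, 4}
Tree: B1–B2, B2–B3, B3–B4

Each bag holds 3 vertices, so the decomposition has width 2, which upper-bounds the treewidth. The edges 6–5–2–1–6 form a cycle, so G is not a tree and its treewidth is at least 2. The upper and lower bounds meet at 2, so that is the treewidth.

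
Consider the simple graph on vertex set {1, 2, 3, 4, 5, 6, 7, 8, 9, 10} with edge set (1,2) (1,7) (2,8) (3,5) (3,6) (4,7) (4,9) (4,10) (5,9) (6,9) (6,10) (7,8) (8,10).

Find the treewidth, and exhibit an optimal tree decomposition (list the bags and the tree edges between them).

Every bag has size at most 3, so the width is 3 − 1 = 2 and tw(G) ≤ 2. The edges 2–1–7–8–2 form a cycle, so G is not a tree and its treewidth is at least 2. Combining the bounds, tw(G) = 2.

Treewidth 2.
Bags: B1 = {1, 2, 8}  B2 = {1, 7, 8}  B3 = {7, 8, 10}  B4 = {4, 7, 10}  B5 = {4, 6, 10}  B6 = {4, 6, 9}  B7 = {3, 6, 9}  B8 = {3, 5, 9}
Tree: B1–B2, B2–B3, B3–B4, B4–B5, B5–B6, B6–B7, B7–B8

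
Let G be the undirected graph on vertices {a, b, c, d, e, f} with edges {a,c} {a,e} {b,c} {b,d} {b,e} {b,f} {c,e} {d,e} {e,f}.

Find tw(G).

A width-2 tree decomposition is:
Bags: B1 = {b, c, e}  B2 = {a, c, e}  B3 = {b, d, e}  B4 = {b, e, f}
Tree: B1–B2, B1–B3, B1–B4
Every bag has size at most 3, so the width is 3 − 1 = 2 and tw(G) ≤ 2. For the lower bound, the 3 vertices {a, c, e} are pairwise adjacent, and any tree decomposition puts a clique entirely inside one bag — forcing width ≥ 2. Combining the bounds, tw(G) = 2.

2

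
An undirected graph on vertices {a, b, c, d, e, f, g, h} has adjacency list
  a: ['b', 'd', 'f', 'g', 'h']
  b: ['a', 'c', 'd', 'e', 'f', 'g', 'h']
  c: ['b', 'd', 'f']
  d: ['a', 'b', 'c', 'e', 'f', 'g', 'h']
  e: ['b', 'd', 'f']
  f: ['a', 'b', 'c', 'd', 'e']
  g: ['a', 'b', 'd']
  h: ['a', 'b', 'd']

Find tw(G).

3

A width-3 tree decomposition is:
Bags: B1 = {b, d, e, f}  B2 = {a, b, d, f}  B3 = {a, b, d, g}  B4 = {b, c, d, f}  B5 = {a, b, d, h}
Tree: B1–B2, B2–B3, B2–B4, B3–B5
The largest bag has 4 vertices, giving width 3; this decomposition certifies tw(G) ≤ 3. On the other hand G contains the 4-clique {a, b, d, g}. A clique must lie in a single bag of any decomposition, so no decomposition can have width below 3. Therefore the treewidth is 3.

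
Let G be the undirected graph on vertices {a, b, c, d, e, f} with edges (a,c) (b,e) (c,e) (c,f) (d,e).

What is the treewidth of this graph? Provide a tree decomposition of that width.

Each bag holds 2 vertices, so the decomposition has width 1, which upper-bounds the treewidth. Any graph with an edge has treewidth ≥ 1, and G has the edge f–c. Therefore the treewidth is 1.

Treewidth 1.
One such decomposition:
Bags: B1 = {c, f}  B2 = {c, e}  B3 = {d, e}  B4 = {b, e}  B5 = {a, c}
Tree: B1–B2, B2–B3, B2–B4, B2–B5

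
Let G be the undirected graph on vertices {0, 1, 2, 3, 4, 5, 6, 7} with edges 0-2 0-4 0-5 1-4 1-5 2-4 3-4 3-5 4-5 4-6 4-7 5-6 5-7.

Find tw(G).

A width-2 tree decomposition is:
Bags: B1 = {0, 4, 5}  B2 = {1, 4, 5}  B3 = {4, 5, 6}  B4 = {0, 2, 4}  B5 = {3, 4, 5}  B6 = {4, 5, 7}
Tree: B1–B2, B2–B3, B1–B4, B1–B5, B1–B6
The largest bag has 3 vertices, giving width 2; this decomposition certifies tw(G) ≤ 2. On the other hand G contains the 3-clique {0, 2, 4}. A clique must lie in a single bag of any decomposition, so no decomposition can have width below 2. Therefore the treewidth is 2.

2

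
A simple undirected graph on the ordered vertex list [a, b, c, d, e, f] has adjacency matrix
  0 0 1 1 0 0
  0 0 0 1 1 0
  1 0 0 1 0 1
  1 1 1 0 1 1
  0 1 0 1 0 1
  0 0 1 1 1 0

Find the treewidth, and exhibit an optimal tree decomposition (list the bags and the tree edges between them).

Treewidth 2.
Bags: B1 = {c, d, f}  B2 = {a, c, d}  B3 = {d, e, f}  B4 = {b, d, e}
Tree: B1–B2, B1–B3, B3–B4

The largest bag has 3 vertices, giving width 2; this decomposition certifies tw(G) ≤ 2. On the other hand G contains the 3-clique {a, c, d}. A clique must lie in a single bag of any decomposition, so no decomposition can have width below 2. Combining the bounds, tw(G) = 2.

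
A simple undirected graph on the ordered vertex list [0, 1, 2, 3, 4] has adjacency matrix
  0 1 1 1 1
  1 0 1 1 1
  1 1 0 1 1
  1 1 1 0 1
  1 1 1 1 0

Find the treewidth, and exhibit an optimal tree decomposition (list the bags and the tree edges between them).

Treewidth 4.
Bags: B1 = {0, 1, 2, 3, 4}
Tree: (single bag)

A single bag containing all 5 vertices is trivially a valid decomposition of width 4. For the lower bound, the 5 vertices {0, 1, 2, 3, 4} are pairwise adjacent, and any tree decomposition puts a clique entirely inside one bag — forcing width ≥ 4. The upper and lower bounds meet at 4, so that is the treewidth.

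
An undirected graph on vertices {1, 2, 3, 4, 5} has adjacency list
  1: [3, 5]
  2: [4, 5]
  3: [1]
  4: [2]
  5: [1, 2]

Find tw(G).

A width-1 tree decomposition is:
Bags: B1 = {1, 3}  B2 = {1, 5}  B3 = {2, 5}  B4 = {2, 4}
Tree: B1–B2, B2–B3, B3–B4
Each bag holds 2 vertices, so the decomposition has width 1, which upper-bounds the treewidth. Since G has at least one edge (e.g. 3–1), it is not an edgeless graph, so tw(G) ≥ 1. Combining the bounds, tw(G) = 1.

1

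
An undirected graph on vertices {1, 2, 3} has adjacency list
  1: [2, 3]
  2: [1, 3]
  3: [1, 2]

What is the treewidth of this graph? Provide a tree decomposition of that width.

With just one bag of size 3, the width is 3 − 1 = 2, so tw(G) ≤ 2. On the other hand G contains the 3-clique {1, 2, 3}. A clique must lie in a single bag of any decomposition, so no decomposition can have width below 2. Combining the bounds, tw(G) = 2.

Treewidth 2.
Bags: B1 = {1, 2, 3}
Tree: (single bag)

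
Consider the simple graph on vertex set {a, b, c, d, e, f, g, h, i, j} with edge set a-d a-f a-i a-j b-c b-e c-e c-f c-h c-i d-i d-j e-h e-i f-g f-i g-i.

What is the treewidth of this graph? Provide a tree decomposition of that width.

The largest bag has 3 vertices, giving width 2; this decomposition certifies tw(G) ≤ 2. For the lower bound, the 3 vertices {a, d, j} are pairwise adjacent, and any tree decomposition puts a clique entirely inside one bag — forcing width ≥ 2. Therefore the treewidth is 2.

Treewidth 2.
One optimal decomposition is:
Bags: B1 = {f, g, i}  B2 = {c, f, i}  B3 = {c, e, i}  B4 = {a, f, i}  B5 = {a, d, i}  B6 = {c, e, h}  B7 = {b, c, e}  B8 = {a, d, j}
Tree: B1–B2, B2–B3, B1–B4, B4–B5, B3–B6, B6–B7, B5–B8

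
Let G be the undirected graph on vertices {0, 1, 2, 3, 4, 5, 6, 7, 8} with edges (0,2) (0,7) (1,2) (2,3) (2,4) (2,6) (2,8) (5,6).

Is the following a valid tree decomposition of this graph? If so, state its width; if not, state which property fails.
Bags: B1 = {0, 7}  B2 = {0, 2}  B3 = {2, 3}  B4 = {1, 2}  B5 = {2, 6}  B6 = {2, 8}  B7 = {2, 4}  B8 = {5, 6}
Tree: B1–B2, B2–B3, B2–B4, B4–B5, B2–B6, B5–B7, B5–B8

Yes; width 1.

Vertex coverage: the bags together contain {0, 1, 2, 3, 4, 5, 6, 7, 8}, the full vertex set. Edge coverage: each edge of G has both endpoints in at least one bag. Running intersection: for every vertex, the bags containing it form a connected subtree. All three properties hold, so this is a valid tree decomposition of width max|bag| − 1 = 1, and hence tw(G) ≤ 1.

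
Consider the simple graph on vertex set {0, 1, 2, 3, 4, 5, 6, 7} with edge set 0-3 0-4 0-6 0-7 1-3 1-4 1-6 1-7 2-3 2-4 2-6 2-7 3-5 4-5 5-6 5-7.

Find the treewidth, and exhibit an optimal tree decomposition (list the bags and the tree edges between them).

Each bag holds 5 vertices, so the decomposition has width 4, which upper-bounds the treewidth. For the lower bound: the 5 vertex sets {0,3}, {5,6}, {1,7}, {4}, {2} are disjoint, each induces a connected subgraph, and every pair is joined by at least one edge of G. Contracting each set to a single vertex therefore yields K_{5} as a minor, and since treewidth is minor-monotone, tw(G) ≥ tw(K_{5}) = 4. Combining the bounds, tw(G) = 4.

Treewidth 4.
Bags: B1 = {0, 3, 4, 6, 7}  B2 = {3, 4, 5, 6, 7}  B3 = {1, 3, 4, 6, 7}  B4 = {2, 3, 4, 6, 7}
Tree: B1–B2, B2–B3, B3–B4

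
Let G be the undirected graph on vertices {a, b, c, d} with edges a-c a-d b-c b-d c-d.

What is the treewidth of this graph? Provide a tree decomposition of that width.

Treewidth 2.
One optimal decomposition is:
Bags: B1 = {a, c, d}  B2 = {b, c, d}
Tree: B1–B2

Every bag has size at most 3, so the width is 3 − 1 = 2 and tw(G) ≤ 2. For the lower bound, the 3 vertices {a, c, d} are pairwise adjacent, and any tree decomposition puts a clique entirely inside one bag — forcing width ≥ 2. Combining the bounds, tw(G) = 2.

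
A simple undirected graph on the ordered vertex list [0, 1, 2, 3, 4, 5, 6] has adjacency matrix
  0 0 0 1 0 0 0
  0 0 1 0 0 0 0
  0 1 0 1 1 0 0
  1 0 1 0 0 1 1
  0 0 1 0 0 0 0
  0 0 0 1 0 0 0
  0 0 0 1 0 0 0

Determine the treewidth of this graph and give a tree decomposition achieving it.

Treewidth 1.
Bags: B1 = {3, 5}  B2 = {0, 3}  B3 = {2, 3}  B4 = {3, 6}  B5 = {2, 4}  B6 = {1, 2}
Tree: B1–B2, B1–B3, B3–B4, B3–B5, B5–B6

Every bag has size at most 2, so the width is 2 − 1 = 1 and tw(G) ≤ 1. Any graph with an edge has treewidth ≥ 1, and G has the edge 3–5. Combining the bounds, tw(G) = 1.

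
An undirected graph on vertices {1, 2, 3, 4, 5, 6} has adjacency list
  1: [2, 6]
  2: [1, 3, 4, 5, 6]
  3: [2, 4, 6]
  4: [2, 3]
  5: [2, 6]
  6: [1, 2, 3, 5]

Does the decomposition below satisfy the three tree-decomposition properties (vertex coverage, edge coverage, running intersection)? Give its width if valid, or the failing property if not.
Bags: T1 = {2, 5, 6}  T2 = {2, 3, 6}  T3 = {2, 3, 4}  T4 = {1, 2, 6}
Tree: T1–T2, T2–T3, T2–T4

Every vertex of G appears in some bag (union = {1, 2, 3, 4, 5, 6}); every edge is covered by a bag; and for each vertex v the set of bags containing v is connected in the bag tree. The decomposition is therefore valid. The largest bag has 3 vertices, so the width is 2.

Yes; width 2.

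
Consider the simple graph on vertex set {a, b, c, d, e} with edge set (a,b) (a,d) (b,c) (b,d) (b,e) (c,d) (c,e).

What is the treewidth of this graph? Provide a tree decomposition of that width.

Treewidth 2.
One optimal decomposition is:
Bags: B1 = {b, c, d}  B2 = {b, c, e}  B3 = {a, b, d}
Tree: B1–B2, B1–B3

The largest bag has 3 vertices, giving width 2; this decomposition certifies tw(G) ≤ 2. On the other hand G contains the 3-clique {b, c, d}. A clique must lie in a single bag of any decomposition, so no decomposition can have width below 2. Hence tw(G) = 2 exactly.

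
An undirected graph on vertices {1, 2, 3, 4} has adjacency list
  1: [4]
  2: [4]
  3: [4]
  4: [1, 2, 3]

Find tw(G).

A width-1 tree decomposition is:
Bags: B1 = {1, 4}  B2 = {3, 4}  B3 = {2, 4}
Tree: B1–B2, B2–B3
Every bag has size at most 2, so the width is 2 − 1 = 1 and tw(G) ≤ 1. Since G has at least one edge (e.g. 1–4), it is not an edgeless graph, so tw(G) ≥ 1. Hence tw(G) = 1 exactly.

1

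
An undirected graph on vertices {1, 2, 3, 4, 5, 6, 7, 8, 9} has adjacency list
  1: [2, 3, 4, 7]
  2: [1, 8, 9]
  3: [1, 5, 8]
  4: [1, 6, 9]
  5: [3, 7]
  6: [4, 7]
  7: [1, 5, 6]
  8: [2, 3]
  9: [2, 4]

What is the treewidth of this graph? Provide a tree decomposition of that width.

Treewidth 3.
Bags: B1 = {2, 4, 6, 9}  B2 = {1, 2, 4, 6}  B3 = {1, 2, 6, 7}  B4 = {1, 2, 7, 8}  B5 = {1, 3, 7, 8}  B6 = {3, 5, 7, 8}
Tree: B1–B2, B2–B3, B3–B4, B4–B5, B5–B6

The largest bag has 4 vertices, giving width 3; this decomposition certifies tw(G) ≤ 3. For the lower bound: the 4 vertex sets {4,6,9}, {2}, {1}, {3,5,7,8} are disjoint, each induces a connected subgraph, and every pair is joined by at least one edge of G. Contracting each set to a single vertex therefore yields K_{4} as a minor, and since treewidth is minor-monotone, tw(G) ≥ tw(K_{4}) = 3. Combining the bounds, tw(G) = 3.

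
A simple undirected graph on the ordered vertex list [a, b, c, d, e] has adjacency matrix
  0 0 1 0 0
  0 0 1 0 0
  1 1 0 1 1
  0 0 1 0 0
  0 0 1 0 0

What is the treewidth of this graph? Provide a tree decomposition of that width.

Each bag holds 2 vertices, so the decomposition has width 1, which upper-bounds the treewidth. Any graph with an edge has treewidth ≥ 1, and G has the edge e–c. Combining the bounds, tw(G) = 1.

Treewidth 1.
Bags: B1 = {c, e}  B2 = {c, d}  B3 = {b, c}  B4 = {a, c}
Tree: B1–B2, B1–B3, B1–B4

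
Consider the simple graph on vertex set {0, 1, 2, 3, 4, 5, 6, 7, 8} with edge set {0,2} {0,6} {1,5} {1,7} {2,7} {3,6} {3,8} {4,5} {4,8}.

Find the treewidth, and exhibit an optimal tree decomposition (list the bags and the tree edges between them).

The largest bag has 3 vertices, giving width 2; this decomposition certifies tw(G) ≤ 2. For the lower bound, G contains the cycle 7–2–0–6–3–8–4–5–1–7, so G is not a forest; only forests have treewidth ≤ 1, hence tw(G) ≥ 2. Therefore the treewidth is 2.

Treewidth 2.
One optimal decomposition is:
Bags: B1 = {0, 2, 7}  B2 = {0, 6, 7}  B3 = {3, 6, 7}  B4 = {3, 7, 8}  B5 = {4, 7, 8}  B6 = {4, 5, 7}  B7 = {1, 5, 7}
Tree: B1–B2, B2–B3, B3–B4, B4–B5, B5–B6, B6–B7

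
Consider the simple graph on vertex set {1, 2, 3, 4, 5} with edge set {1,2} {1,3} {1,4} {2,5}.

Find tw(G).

A width-1 tree decomposition is:
Bags: B1 = {1, 3}  B2 = {1, 2}  B3 = {2, 5}  B4 = {1, 4}
Tree: B1–B2, B2–B3, B1–B4
Each bag holds 2 vertices, so the decomposition has width 1, which upper-bounds the treewidth. G has an edge, so its treewidth is at least 1. Hence tw(G) = 1 exactly.

1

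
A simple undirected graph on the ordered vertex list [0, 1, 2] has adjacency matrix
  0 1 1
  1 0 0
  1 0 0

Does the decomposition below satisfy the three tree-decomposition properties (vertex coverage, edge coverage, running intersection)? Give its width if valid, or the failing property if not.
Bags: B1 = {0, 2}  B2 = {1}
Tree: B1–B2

A tree decomposition must satisfy three properties: every vertex lies in some bag; for every edge, both endpoints lie together in some bag; and for every vertex, the bags containing it form a connected subtree. Here edge (0,1) lies in no bag, so the decomposition is invalid.

No — edge (0,1) lies in no bag.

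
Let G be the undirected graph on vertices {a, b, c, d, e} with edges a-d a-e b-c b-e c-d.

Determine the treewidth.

2

A width-2 tree decomposition is:
Bags: B1 = {a, b, e}  B2 = {a, b, d}  B3 = {b, c, d}
Tree: B1–B2, B2–B3
The largest bag has 3 vertices, giving width 2; this decomposition certifies tw(G) ≤ 2. Since b–e–a–d–c–b is a cycle in G, G is not acyclic. Forests are exactly the graphs of treewidth ≤ 1, so tw(G) ≥ 2. Therefore the treewidth is 2.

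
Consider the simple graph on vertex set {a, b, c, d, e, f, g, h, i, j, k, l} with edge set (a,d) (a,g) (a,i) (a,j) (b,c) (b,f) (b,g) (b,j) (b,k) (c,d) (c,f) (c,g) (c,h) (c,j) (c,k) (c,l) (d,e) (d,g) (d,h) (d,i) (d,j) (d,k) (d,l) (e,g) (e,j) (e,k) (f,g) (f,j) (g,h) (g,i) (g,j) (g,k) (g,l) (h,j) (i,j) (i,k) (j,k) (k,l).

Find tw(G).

A width-4 tree decomposition is:
Bags: B1 = {b, c, g, j, k}  B2 = {c, d, g, j, k}  B3 = {c, d, g, k, l}  B4 = {d, g, i, j, k}  B5 = {c, d, g, h, j}  B6 = {b, c, f, g, j}  B7 = {a, d, g, i, j}  B8 = {d, e, g, j, k}
Tree: B1–B2, B2–B3, B2–B4, B2–B5, B1–B6, B4–B7, B4–B8
The largest bag has 5 vertices, giving width 4; this decomposition certifies tw(G) ≤ 4. Conversely, {c, d, g, h, j} is a clique of size 5, and the vertices of any clique must share a bag in every tree decomposition; so some bag has ≥ 5 vertices and tw(G) ≥ 4. Combining the bounds, tw(G) = 4.

4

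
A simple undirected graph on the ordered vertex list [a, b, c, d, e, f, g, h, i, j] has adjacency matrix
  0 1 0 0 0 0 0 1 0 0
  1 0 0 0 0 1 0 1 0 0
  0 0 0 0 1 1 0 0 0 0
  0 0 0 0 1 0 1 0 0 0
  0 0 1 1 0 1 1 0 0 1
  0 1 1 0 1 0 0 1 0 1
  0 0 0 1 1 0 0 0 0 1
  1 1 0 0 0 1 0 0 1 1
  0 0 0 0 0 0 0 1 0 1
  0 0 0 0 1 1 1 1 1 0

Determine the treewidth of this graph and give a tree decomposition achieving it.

Treewidth 2.
One optimal decomposition is:
Bags: B1 = {e, f, j}  B2 = {f, h, j}  B3 = {c, e, f}  B4 = {b, f, h}  B5 = {e, g, j}  B6 = {d, e, g}  B7 = {h, i, j}  B8 = {a, b, h}
Tree: B1–B2, B1–B3, B2–B4, B1–B5, B5–B6, B2–B7, B4–B8

Each bag holds 3 vertices, so the decomposition has width 2, which upper-bounds the treewidth. For the lower bound, the 3 vertices {d, e, g} are pairwise adjacent, and any tree decomposition puts a clique entirely inside one bag — forcing width ≥ 2. Combining the bounds, tw(G) = 2.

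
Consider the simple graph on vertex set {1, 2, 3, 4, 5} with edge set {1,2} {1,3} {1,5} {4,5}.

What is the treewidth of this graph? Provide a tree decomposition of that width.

The largest bag has 2 vertices, giving width 1; this decomposition certifies tw(G) ≤ 1. Any graph with an edge has treewidth ≥ 1, and G has the edge 1–2. Therefore the treewidth is 1.

Treewidth 1.
One optimal decomposition is:
Bags: B1 = {1, 2}  B2 = {1, 5}  B3 = {4, 5}  B4 = {1, 3}
Tree: B1–B2, B2–B3, B1–B4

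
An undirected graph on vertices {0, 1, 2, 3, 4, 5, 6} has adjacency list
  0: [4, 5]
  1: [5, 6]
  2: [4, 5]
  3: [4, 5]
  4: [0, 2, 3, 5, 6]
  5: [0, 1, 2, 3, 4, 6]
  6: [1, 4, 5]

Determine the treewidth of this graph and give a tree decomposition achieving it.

Every bag has size at most 3, so the width is 3 − 1 = 2 and tw(G) ≤ 2. Conversely, {1, 5, 6} is a clique of size 3, and the vertices of any clique must share a bag in every tree decomposition; so some bag has ≥ 3 vertices and tw(G) ≥ 2. Combining the bounds, tw(G) = 2.

Treewidth 2.
Bags: B1 = {4, 5, 6}  B2 = {0, 4, 5}  B3 = {1, 5, 6}  B4 = {2, 4, 5}  B5 = {3, 4, 5}
Tree: B1–B2, B1–B3, B2–B4, B1–B5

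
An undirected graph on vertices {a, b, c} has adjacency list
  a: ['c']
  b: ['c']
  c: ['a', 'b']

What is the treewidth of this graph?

1

A width-1 tree decomposition is:
Bags: B1 = {a, c}  B2 = {b, c}
Tree: B1–B2
Each bag holds 2 vertices, so the decomposition has width 1, which upper-bounds the treewidth. Since G has at least one edge (e.g. a–c), it is not an edgeless graph, so tw(G) ≥ 1. The upper and lower bounds meet at 1, so that is the treewidth.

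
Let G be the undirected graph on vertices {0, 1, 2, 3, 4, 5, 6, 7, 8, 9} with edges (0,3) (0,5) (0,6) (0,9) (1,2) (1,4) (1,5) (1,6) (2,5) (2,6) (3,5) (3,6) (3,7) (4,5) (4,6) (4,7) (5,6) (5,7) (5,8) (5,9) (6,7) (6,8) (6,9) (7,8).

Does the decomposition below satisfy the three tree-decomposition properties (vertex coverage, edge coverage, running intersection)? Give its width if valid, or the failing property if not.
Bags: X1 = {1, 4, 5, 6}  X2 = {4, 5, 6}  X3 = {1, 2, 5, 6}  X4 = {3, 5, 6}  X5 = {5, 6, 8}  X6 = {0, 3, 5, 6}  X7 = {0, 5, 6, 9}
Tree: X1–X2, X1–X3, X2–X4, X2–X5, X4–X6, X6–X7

A tree decomposition must satisfy three properties: every vertex lies in some bag; for every edge, both endpoints lie together in some bag; and for every vertex, the bags containing it form a connected subtree. Here vertex 7 appears in no bag, so the decomposition is invalid.

No — vertex 7 appears in no bag.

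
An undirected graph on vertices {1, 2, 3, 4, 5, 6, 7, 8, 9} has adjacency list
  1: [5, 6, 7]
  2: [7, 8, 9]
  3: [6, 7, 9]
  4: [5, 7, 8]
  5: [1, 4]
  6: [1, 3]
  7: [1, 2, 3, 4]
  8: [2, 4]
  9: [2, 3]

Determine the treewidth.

3

A width-3 tree decomposition is:
Bags: B1 = {2, 4, 5, 8}  B2 = {2, 4, 5, 7}  B3 = {1, 2, 5, 7}  B4 = {1, 2, 7, 9}  B5 = {1, 3, 7, 9}  B6 = {1, 3, 6, 9}
Tree: B1–B2, B2–B3, B3–B4, B4–B5, B5–B6
Each bag holds 4 vertices, so the decomposition has width 3, which upper-bounds the treewidth. For the lower bound: the 4 vertex sets {4,5,8}, {2}, {7}, {1,3,6,9} are disjoint, each induces a connected subgraph, and every pair is joined by at least one edge of G. Contracting each set to a single vertex therefore yields K_{4} as a minor, and since treewidth is minor-monotone, tw(G) ≥ tw(K_{4}) = 3. Therefore the treewidth is 3.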